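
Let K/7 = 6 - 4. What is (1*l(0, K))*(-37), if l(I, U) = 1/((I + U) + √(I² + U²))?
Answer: -37/28 ≈ -1.3214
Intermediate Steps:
K = 14 (K = 7*(6 - 4) = 7*2 = 14)
l(I, U) = 1/(I + U + √(I² + U²))
(1*l(0, K))*(-37) = (1/(0 + 14 + √(0² + 14²)))*(-37) = (1/(0 + 14 + √(0 + 196)))*(-37) = (1/(0 + 14 + √196))*(-37) = (1/(0 + 14 + 14))*(-37) = (1/28)*(-37) = -37/28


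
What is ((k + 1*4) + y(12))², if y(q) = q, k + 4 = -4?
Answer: 64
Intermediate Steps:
k = -8 (k = -4 - 4 = -8)
((k + 1*4) + y(12))² = ((-8 + 1*4) + 12)² = ((-8 + 4) + 12)² = (-4 + 12)² = 8² = 64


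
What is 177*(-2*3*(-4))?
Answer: 4248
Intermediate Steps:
177*(-2*3*(-4)) = 177*(-6*(-4)) = 177*24 = 4248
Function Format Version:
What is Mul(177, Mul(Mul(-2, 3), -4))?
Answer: 4248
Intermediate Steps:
Mul(177, Mul(Mul(-2, 3), -4)) = Mul(177, Mul(-6, -4)) = Mul(177, 24) = 4248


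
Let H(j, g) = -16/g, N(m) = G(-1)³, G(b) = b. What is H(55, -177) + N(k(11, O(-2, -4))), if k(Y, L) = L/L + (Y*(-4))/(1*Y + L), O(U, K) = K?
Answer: -161/177 ≈ -0.90960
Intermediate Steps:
k(Y, L) = 1 - 4*Y/(L + Y) (k(Y, L) = 1 + (-4*Y)/(Y + L) = 1 + (-4*Y)/(L + Y) = 1 - 4*Y/(L + Y))
N(m) = -1 (N(m) = (-1)³ = -1)
H(55, -177) + N(k(11, O(-2, -4))) = -16/(-177) - 1 = -16*(-1/177) - 1 = 16/177 - 1 = -161/177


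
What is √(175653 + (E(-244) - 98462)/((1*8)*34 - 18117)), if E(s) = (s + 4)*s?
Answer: √55936360374515/17845 ≈ 419.11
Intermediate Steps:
E(s) = s*(4 + s) (E(s) = (4 + s)*s = s*(4 + s))
√(175653 + (E(-244) - 98462)/((1*8)*34 - 18117)) = √(175653 + (-244*(4 - 244) - 98462)/((1*8)*34 - 18117)) = √(175653 + (-244*(-240) - 98462)/(8*34 - 18117)) = √(175653 + (58560 - 98462)/(272 - 18117)) = √(175653 - 39902/(-17845)) = √(175653 - 39902*(-1/17845)) = √(175653 + 39902/17845) = √(3134567687/17845) = √55936360374515/17845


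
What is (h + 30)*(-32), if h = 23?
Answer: -1696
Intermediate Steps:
(h + 30)*(-32) = (23 + 30)*(-32) = 53*(-32) = -1696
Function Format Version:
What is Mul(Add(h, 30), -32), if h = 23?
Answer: -1696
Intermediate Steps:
Mul(Add(h, 30), -32) = Mul(Add(23, 30), -32) = Mul(53, -32) = -1696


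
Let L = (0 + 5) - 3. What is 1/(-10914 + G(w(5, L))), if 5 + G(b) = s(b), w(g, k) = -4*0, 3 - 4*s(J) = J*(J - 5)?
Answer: -4/43673 ≈ -9.1590e-5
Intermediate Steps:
L = 2 (L = 5 - 3 = 2)
s(J) = ¾ - J*(-5 + J)/4 (s(J) = ¾ - J*(J - 5)/4 = ¾ - J*(-5 + J)/4)
w(g, k) = 0
G(b) = -17/4 - b²/4 + 5*b/4 (G(b) = -5 + (¾ - b²/4 + 5*b/4) = -17/4 - b²/4 + 5*b/4)
1/(-10914 + G(w(5, L))) = 1/(-10914 + (-17/4 - ¼*0² + (5/4)*0)) = 1/(-10914 + (-17/4 - ¼*0 + 0)) = 1/(-10914 + (-17/4 + 0 + 0)) = 1/(-10914 - 17/4) = 1/(-43673/4) = -4/43673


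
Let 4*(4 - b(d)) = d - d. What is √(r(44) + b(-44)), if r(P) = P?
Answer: 4*√3 ≈ 6.9282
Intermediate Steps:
b(d) = 4 (b(d) = 4 - (d - d)/4 = 4 - ¼*0 = 4 + 0 = 4)
√(r(44) + b(-44)) = √(44 + 4) = √48 = 4*√3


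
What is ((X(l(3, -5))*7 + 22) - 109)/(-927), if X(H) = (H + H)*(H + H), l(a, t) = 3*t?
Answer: -2071/309 ≈ -6.7023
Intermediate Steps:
X(H) = 4*H**2 (X(H) = (2*H)*(2*H) = 4*H**2)
((X(l(3, -5))*7 + 22) - 109)/(-927) = (((4*(3*(-5))**2)*7 + 22) - 109)/(-927) = (((4*(-15)**2)*7 + 22) - 109)*(-1/927) = (((4*225)*7 + 22) - 109)*(-1/927) = ((900*7 + 22) - 109)*(-1/927) = ((6300 + 22) - 109)*(-1/927) = (6322 - 109)*(-1/927) = 6213*(-1/927) = -2071/309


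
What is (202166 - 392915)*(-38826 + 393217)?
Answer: -67599728859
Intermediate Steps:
(202166 - 392915)*(-38826 + 393217) = -190749*354391 = -67599728859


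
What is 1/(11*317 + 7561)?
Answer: 1/11048 ≈ 9.0514e-5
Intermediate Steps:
1/(11*317 + 7561) = 1/(3487 + 7561) = 1/11048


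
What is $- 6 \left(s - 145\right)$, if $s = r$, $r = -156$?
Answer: $1806$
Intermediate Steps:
$s = -156$
$- 6 \left(s - 145\right) = - 6 \left(-156 - 145\right) = \left(-6\right) \left(-301\right) = 1806$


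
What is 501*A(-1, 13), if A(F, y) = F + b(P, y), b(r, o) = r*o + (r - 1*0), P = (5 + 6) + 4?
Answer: 104709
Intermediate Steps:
P = 15 (P = 11 + 4 = 15)
b(r, o) = r + o*r (b(r, o) = o*r + (r + 0) = o*r + r = r + o*r)
A(F, y) = 15 + F + 15*y (A(F, y) = F + 15*(1 + y) = F + (15 + 15*y) = 15 + F + 15*y)
501*A(-1, 13) = 501*(15 - 1 + 15*13) = 501*(15 - 1 + 195) = 501*209 = 104709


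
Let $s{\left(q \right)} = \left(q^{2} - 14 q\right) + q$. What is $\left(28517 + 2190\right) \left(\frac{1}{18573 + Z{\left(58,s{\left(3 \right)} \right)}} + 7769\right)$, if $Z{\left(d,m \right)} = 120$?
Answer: $\frac{4459452264026}{18693} \approx 2.3856 \cdot 10^{8}$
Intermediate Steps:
$s{\left(q \right)} = q^{2} - 13 q$
$\left(28517 + 2190\right) \left(\frac{1}{18573 + Z{\left(58,s{\left(3 \right)} \right)}} + 7769\right) = \left(28517 + 2190\right) \left(\frac{1}{18573 + 120} + 7769\right) = 30707 \left(\frac{1}{18693} + 7769\right) = 30707 \cdot \frac{145225918}{18693} = \frac{4459452264026}{18693}$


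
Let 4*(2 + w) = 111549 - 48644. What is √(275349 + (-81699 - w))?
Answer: √711703/2 ≈ 421.81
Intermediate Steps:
w = 62897/4 (w = -2 + (111549 - 48644)/4 = -2 + (¼)*62905 = -2 + 62905/4 = 62897/4 ≈ 15724.)
√(275349 + (-81699 - w)) = √(275349 + (-81699 - 1*62897/4)) = √(275349 + (-81699 - 62897/4)) = √(275349 - 389693/4) = √(711703/4) = √711703/2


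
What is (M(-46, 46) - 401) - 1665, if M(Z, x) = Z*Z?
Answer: 50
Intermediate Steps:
M(Z, x) = Z**2
(M(-46, 46) - 401) - 1665 = ((-46)**2 - 401) - 1665 = (2116 - 401) - 1665 = 1715 - 1665 = 50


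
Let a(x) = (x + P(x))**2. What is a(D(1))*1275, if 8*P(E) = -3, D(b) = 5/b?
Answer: 1745475/64 ≈ 27273.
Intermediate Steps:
P(E) = -3/8 (P(E) = (1/8)*(-3) = -3/8)
a(x) = (-3/8 + x)**2 (a(x) = (x - 3/8)**2 = (-3/8 + x)**2)
a(D(1))*1275 = ((-3 + 8*(5/1))**2/64)*1275 = ((-3 + 8*(5*1))**2/64)*1275 = ((-3 + 8*5)**2/64)*1275 = ((-3 + 40)**2/64)*1275 = ((1/64)*37**2)*1275 = ((1/64)*1369)*1275 = (1369/64)*1275 = 1745475/64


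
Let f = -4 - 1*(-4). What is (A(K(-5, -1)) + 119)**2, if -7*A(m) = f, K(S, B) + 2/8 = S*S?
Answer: 14161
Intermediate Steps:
K(S, B) = -1/4 + S**2 (K(S, B) = -1/4 + S*S = -1/4 + S**2)
f = 0 (f = -4 + 4 = 0)
A(m) = 0 (A(m) = -1/7*0 = 0)
(A(K(-5, -1)) + 119)**2 = (0 + 119)**2 = 119**2 = 14161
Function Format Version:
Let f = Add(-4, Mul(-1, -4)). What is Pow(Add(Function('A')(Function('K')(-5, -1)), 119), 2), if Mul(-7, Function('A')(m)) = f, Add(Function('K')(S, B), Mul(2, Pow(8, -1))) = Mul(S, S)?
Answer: 14161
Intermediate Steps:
Function('K')(S, B) = Add(Rational(-1, 4), Pow(S, 2)) (Function('K')(S, B) = Add(Rational(-1, 4), Mul(S, S)) = Add(Rational(-1, 4), Pow(S, 2)))
f = 0 (f = Add(-4, 4) = 0)
Function('A')(m) = 0 (Function('A')(m) = Mul(Rational(-1, 7), 0) = 0)
Pow(Add(Function('A')(Function('K')(-5, -1)), 119), 2) = Pow(Add(0, 119), 2) = Pow(119, 2) = 14161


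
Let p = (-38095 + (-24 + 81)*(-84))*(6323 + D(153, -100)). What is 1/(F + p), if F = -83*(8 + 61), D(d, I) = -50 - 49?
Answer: -1/266909519 ≈ -3.7466e-9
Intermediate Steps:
D(d, I) = -99
p = -266903792 (p = (-38095 + (-24 + 81)*(-84))*(6323 - 99) = (-38095 + 57*(-84))*6224 = (-38095 - 4788)*6224 = -42883*6224 = -266903792)
F = -5727 (F = -83*69 = -1*5727 = -5727)
1/(F + p) = 1/(-5727 - 266903792) = 1/(-266909519) = -1/266909519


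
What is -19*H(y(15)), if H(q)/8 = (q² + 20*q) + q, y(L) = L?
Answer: -82080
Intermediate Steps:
H(q) = 8*q² + 168*q (H(q) = 8*((q² + 20*q) + q) = 8*(q² + 21*q) = 8*q² + 168*q)
-19*H(y(15)) = -152*15*(21 + 15) = -152*15*36 = -19*4320 = -82080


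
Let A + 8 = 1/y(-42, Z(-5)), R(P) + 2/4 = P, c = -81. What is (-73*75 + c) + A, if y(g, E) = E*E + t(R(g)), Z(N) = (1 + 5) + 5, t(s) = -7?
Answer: -634295/114 ≈ -5564.0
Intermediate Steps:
R(P) = -½ + P
Z(N) = 11 (Z(N) = 6 + 5 = 11)
y(g, E) = -7 + E² (y(g, E) = E*E - 7 = E² - 7 = -7 + E²)
A = -911/114 (A = -8 + 1/(-7 + 11²) = -8 + 1/(-7 + 121) = -8 + 1/114 = -911/114 ≈ -7.9912)
(-73*75 + c) + A = (-73*75 - 81) - 911/114 = (-5475 - 81) - 911/114 = -5556 - 911/114 = -634295/114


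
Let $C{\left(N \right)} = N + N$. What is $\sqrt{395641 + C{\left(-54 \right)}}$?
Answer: $\sqrt{395533} \approx 628.91$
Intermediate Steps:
$C{\left(N \right)} = 2 N$
$\sqrt{395641 + C{\left(-54 \right)}} = \sqrt{395641 + 2 \left(-54\right)} = \sqrt{395641 - 108} = \sqrt{395533}$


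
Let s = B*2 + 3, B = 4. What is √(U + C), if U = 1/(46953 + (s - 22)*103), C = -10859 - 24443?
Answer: I*√18528893654745/22910 ≈ 187.89*I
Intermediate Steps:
s = 11 (s = 4*2 + 3 = 8 + 3 = 11)
C = -35302
U = 1/45820 (U = 1/(46953 + (11 - 22)*103) = 1/(46953 - 11*103) = 1/(46953 - 1133) = 1/45820 ≈ 2.1825e-5)
√(U + C) = √(1/45820 - 35302) = √(-1617537639/45820) = I*√18528893654745/22910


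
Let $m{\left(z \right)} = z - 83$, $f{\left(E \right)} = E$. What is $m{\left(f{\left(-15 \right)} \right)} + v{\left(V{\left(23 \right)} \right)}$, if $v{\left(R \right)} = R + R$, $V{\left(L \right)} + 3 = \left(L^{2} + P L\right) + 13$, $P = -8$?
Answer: $612$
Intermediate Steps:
$m{\left(z \right)} = -83 + z$ ($m{\left(z \right)} = z - 83 = -83 + z$)
$V{\left(L \right)} = 10 + L^{2} - 8 L$ ($V{\left(L \right)} = -3 + \left(\left(L^{2} - 8 L\right) + 13\right) = -3 + \left(13 + L^{2} - 8 L\right) = 10 + L^{2} - 8 L$)
$v{\left(R \right)} = 2 R$
$m{\left(f{\left(-15 \right)} \right)} + v{\left(V{\left(23 \right)} \right)} = \left(-83 - 15\right) + 2 \left(10 + 23^{2} - 184\right) = -98 + 2 \left(10 + 529 - 184\right) = -98 + 2 \cdot 355 = -98 + 710 = 612$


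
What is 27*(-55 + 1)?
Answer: -1458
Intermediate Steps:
27*(-55 + 1) = 27*(-54) = -1458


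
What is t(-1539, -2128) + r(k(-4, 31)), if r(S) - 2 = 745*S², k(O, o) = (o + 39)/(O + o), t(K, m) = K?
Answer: 2530027/729 ≈ 3470.5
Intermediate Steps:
k(O, o) = (39 + o)/(O + o)
r(S) = 2 + 745*S²
t(-1539, -2128) + r(k(-4, 31)) = -1539 + (2 + 745*((39 + 31)/(-4 + 31))²) = -1539 + (2 + 745*(70/27)²) = -1539 + (2 + 745*(4900/729)) = -1539 + (2 + 3650500/729) = -1539 + 3651958/729 = 2530027/729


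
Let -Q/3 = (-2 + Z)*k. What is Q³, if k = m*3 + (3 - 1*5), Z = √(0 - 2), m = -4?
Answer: 296352 + 740880*I*√2 ≈ 2.9635e+5 + 1.0478e+6*I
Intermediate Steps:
Z = I*√2 (Z = √(-2) = I*√2 ≈ 1.4142*I)
k = -14 (k = -4*3 + (3 - 1*5) = -12 + (3 - 5) = -12 - 2 = -14)
Q = -84 + 42*I*√2 (Q = -3*(-2 + I*√2)*(-14) = -3*(28 - 14*I*√2) = -84 + 42*I*√2 ≈ -84.0 + 59.397*I)
Q³ = (-84 + 42*I*√2)³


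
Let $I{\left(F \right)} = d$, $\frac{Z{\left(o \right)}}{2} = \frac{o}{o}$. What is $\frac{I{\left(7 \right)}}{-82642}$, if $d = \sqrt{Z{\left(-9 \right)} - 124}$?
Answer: $- \frac{i \sqrt{122}}{82642} \approx - 0.00013365 i$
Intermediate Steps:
$Z{\left(o \right)} = 2$ ($Z{\left(o \right)} = 2 \frac{o}{o} = 2 \cdot 1 = 2$)
$d = i \sqrt{122}$ ($d = \sqrt{2 - 124} = \sqrt{-122} = i \sqrt{122} \approx 11.045 i$)
$I{\left(F \right)} = i \sqrt{122}$
$\frac{I{\left(7 \right)}}{-82642} = \frac{i \sqrt{122}}{-82642} = i \sqrt{122} \left(- \frac{1}{82642}\right) = - \frac{i \sqrt{122}}{82642}$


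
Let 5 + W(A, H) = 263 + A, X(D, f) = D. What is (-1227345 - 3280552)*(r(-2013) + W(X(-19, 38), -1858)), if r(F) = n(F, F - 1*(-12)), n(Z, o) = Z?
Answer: 7997009278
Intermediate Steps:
W(A, H) = 258 + A (W(A, H) = -5 + (263 + A) = 258 + A)
r(F) = F
(-1227345 - 3280552)*(r(-2013) + W(X(-19, 38), -1858)) = (-1227345 - 3280552)*(-2013 + (258 - 19)) = -4507897*(-2013 + 239) = -4507897*(-1774) = 7997009278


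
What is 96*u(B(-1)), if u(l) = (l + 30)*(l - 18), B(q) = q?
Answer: -52896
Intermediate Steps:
u(l) = (-18 + l)*(30 + l) (u(l) = (30 + l)*(-18 + l) = (-18 + l)*(30 + l))
96*u(B(-1)) = 96*(-540 + (-1)**2 + 12*(-1)) = 96*(-540 + 1 - 12) = 96*(-551) = -52896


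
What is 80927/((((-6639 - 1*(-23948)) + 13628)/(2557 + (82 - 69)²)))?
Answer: 220607002/30937 ≈ 7130.8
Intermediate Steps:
80927/((((-6639 - 1*(-23948)) + 13628)/(2557 + (82 - 69)²))) = 80927/((((-6639 + 23948) + 13628)/(2557 + 13²))) = 80927/(((17309 + 13628)/(2557 + 169))) = 80927/((30937/2726)) = 80927/((30937*(1/2726))) = 80927/(30937/2726) = 80927*(2726/30937) = 220607002/30937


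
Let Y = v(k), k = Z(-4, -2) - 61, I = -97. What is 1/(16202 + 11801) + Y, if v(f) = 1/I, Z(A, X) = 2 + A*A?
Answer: -27906/2716291 ≈ -0.010274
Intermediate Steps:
Z(A, X) = 2 + A**2
k = -43 (k = (2 + (-4)**2) - 61 = (2 + 16) - 61 = 18 - 61 = -43)
v(f) = -1/97 (v(f) = 1/(-97) = -1/97)
Y = -1/97 ≈ -0.010309
1/(16202 + 11801) + Y = 1/(16202 + 11801) - 1/97 = 1/28003 - 1/97 = -27906/2716291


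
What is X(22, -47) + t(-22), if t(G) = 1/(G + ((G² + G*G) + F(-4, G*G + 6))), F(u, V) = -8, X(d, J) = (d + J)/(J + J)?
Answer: 5886/22043 ≈ 0.26702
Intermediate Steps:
X(d, J) = (J + d)/(2*J) (X(d, J) = (J + d)/((2*J)) = (J + d)*(1/(2*J)) = (J + d)/(2*J))
t(G) = 1/(-8 + G + 2*G²) (t(G) = 1/(G + ((G² + G*G) - 8)) = 1/(G + ((G² + G²) - 8)) = 1/(G + (2*G² - 8)) = 1/(G + (-8 + 2*G²)) = 1/(-8 + G + 2*G²))
X(22, -47) + t(-22) = (½)*(-47 + 22)/(-47) + 1/(-8 - 22 + 2*(-22)²) = (½)*(-1/47)*(-25) + 1/(-8 - 22 + 2*484) = 25/94 + 1/(-8 - 22 + 968) = 25/94 + 1/938 = 5886/22043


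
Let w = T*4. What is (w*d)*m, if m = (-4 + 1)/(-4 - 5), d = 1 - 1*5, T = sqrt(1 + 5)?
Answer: -16*sqrt(6)/3 ≈ -13.064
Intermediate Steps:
T = sqrt(6) ≈ 2.4495
w = 4*sqrt(6) (w = sqrt(6)*4 = 4*sqrt(6) ≈ 9.7980)
d = -4 (d = 1 - 5 = -4)
m = 1/3 (m = -3/(-9) = -3*(-1/9) = 1/3 ≈ 0.33333)
(w*d)*m = ((4*sqrt(6))*(-4))*(1/3) = -16*sqrt(6)*(1/3) = -16*sqrt(6)/3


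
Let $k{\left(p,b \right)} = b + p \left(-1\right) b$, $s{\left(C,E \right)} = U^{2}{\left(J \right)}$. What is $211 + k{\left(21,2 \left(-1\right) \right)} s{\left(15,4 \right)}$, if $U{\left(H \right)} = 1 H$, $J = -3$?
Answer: $571$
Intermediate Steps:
$U{\left(H \right)} = H$
$s{\left(C,E \right)} = 9$ ($s{\left(C,E \right)} = \left(-3\right)^{2} = 9$)
$k{\left(p,b \right)} = b - b p$ ($k{\left(p,b \right)} = b + - p b = b - b p$)
$211 + k{\left(21,2 \left(-1\right) \right)} s{\left(15,4 \right)} = 211 + 2 \left(-1\right) \left(1 - 21\right) 9 = 211 + - 2 \left(1 - 21\right) 9 = 211 + \left(-2\right) \left(-20\right) 9 = 211 + 40 \cdot 9 = 211 + 360 = 571$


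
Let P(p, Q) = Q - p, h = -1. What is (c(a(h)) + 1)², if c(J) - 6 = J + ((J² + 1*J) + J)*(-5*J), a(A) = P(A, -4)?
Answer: 2401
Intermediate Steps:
a(A) = -4 - A
c(J) = 6 + J - 5*J*(J² + 2*J) (c(J) = 6 + (J + ((J² + 1*J) + J)*(-5*J)) = 6 + (J + ((J² + J) + J)*(-5*J)) = 6 + (J + ((J + J²) + J)*(-5*J)) = 6 + (J + (J² + 2*J)*(-5*J)) = 6 + (J - 5*J*(J² + 2*J)) = 6 + J - 5*J*(J² + 2*J))
(c(a(h)) + 1)² = ((6 + (-4 - 1*(-1)) - 10*(-4 - 1*(-1))² - 5*(-4 - 1*(-1))³) + 1)² = ((6 + (-4 + 1) - 10*(-4 + 1)² - 5*(-4 + 1)³) + 1)² = ((6 - 3 - 10*(-3)² - 5*(-3)³) + 1)² = ((6 - 3 - 10*9 - 5*(-27)) + 1)² = ((6 - 3 - 90 + 135) + 1)² = (48 + 1)² = 49² = 2401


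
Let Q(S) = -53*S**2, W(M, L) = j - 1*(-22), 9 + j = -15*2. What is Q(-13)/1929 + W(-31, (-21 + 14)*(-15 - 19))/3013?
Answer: -27020234/5812077 ≈ -4.6490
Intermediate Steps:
j = -39 (j = -9 - 15*2 = -9 - 30 = -39)
W(M, L) = -17 (W(M, L) = -39 - 1*(-22) = -39 + 22 = -17)
Q(-13)/1929 + W(-31, (-21 + 14)*(-15 - 19))/3013 = -53*(-13)**2/1929 - 17/3013 = -53*169*(1/1929) - 17*1/3013 = -8957*1/1929 - 17/3013 = -8957/1929 - 17/3013 = -27020234/5812077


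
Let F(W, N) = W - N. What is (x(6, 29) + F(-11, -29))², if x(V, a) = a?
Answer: 2209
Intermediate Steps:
(x(6, 29) + F(-11, -29))² = (29 + (-11 - 1*(-29)))² = (29 + (-11 + 29))² = (29 + 18)² = 47² = 2209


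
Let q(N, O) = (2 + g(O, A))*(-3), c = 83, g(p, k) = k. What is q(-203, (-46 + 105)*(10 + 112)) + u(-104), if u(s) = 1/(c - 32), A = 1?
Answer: -458/51 ≈ -8.9804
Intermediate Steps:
q(N, O) = -9 (q(N, O) = (2 + 1)*(-3) = 3*(-3) = -9)
u(s) = 1/51 (u(s) = 1/(83 - 32) = 1/51)
q(-203, (-46 + 105)*(10 + 112)) + u(-104) = -9 + 1/51 = -458/51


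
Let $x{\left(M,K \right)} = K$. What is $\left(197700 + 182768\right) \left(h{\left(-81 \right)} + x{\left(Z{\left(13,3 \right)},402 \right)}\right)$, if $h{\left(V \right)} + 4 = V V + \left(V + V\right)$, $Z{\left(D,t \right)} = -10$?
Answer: $2586040996$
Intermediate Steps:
$h{\left(V \right)} = -4 + V^{2} + 2 V$ ($h{\left(V \right)} = -4 + \left(V V + \left(V + V\right)\right) = -4 + \left(V^{2} + 2 V\right) = -4 + V^{2} + 2 V$)
$\left(197700 + 182768\right) \left(h{\left(-81 \right)} + x{\left(Z{\left(13,3 \right)},402 \right)}\right) = \left(197700 + 182768\right) \left(\left(-4 + \left(-81\right)^{2} + 2 \left(-81\right)\right) + 402\right) = 380468 \left(\left(-4 + 6561 - 162\right) + 402\right) = 380468 \left(6395 + 402\right) = 380468 \cdot 6797 = 2586040996$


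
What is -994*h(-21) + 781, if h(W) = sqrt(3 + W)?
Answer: 781 - 2982*I*sqrt(2) ≈ 781.0 - 4217.2*I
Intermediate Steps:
-994*h(-21) + 781 = -994*sqrt(3 - 21) + 781 = -2982*I*sqrt(2) + 781 = 781 - 2982*I*sqrt(2)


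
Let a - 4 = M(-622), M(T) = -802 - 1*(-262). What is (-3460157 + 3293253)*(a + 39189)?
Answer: -6451340312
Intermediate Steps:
M(T) = -540 (M(T) = -802 + 262 = -540)
a = -536 (a = 4 - 540 = -536)
(-3460157 + 3293253)*(a + 39189) = (-3460157 + 3293253)*(-536 + 39189) = -166904*38653 = -6451340312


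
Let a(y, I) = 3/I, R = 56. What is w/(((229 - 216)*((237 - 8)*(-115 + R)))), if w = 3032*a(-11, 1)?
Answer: -9096/175643 ≈ -0.051787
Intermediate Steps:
w = 9096 (w = 3032*(3/1) = 3032*(3*1) = 3032*3 = 9096)
w/(((229 - 216)*((237 - 8)*(-115 + R)))) = 9096/(((229 - 216)*((237 - 8)*(-115 + 56)))) = 9096/((13*(229*(-59)))) = 9096/((13*(-13511))) = 9096/(-175643) = 9096*(-1/175643) = -9096/175643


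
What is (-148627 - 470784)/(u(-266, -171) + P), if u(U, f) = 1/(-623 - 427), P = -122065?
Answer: 650381550/128168251 ≈ 5.0744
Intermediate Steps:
u(U, f) = -1/1050 (u(U, f) = 1/(-1050) = -1/1050)
(-148627 - 470784)/(u(-266, -171) + P) = (-148627 - 470784)/(-1/1050 - 122065) = -619411/(-128168251/1050) = -619411*(-1050/128168251) = 650381550/128168251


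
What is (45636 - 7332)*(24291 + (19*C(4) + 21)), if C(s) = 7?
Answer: 936341280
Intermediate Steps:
(45636 - 7332)*(24291 + (19*C(4) + 21)) = (45636 - 7332)*(24291 + (19*7 + 21)) = 38304*(24291 + (133 + 21)) = 38304*(24291 + 154) = 38304*24445 = 936341280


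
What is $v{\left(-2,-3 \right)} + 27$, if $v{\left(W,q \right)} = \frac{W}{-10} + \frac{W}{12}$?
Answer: $\frac{811}{30} \approx 27.033$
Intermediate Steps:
$v{\left(W,q \right)} = - \frac{W}{60}$ ($v{\left(W,q \right)} = W \left(- \frac{1}{10}\right) + W \frac{1}{12} = - \frac{W}{10} + \frac{W}{12} = - \frac{W}{60}$)
$v{\left(-2,-3 \right)} + 27 = \left(- \frac{1}{60}\right) \left(-2\right) + 27 = \frac{1}{30} + 27 = \frac{811}{30}$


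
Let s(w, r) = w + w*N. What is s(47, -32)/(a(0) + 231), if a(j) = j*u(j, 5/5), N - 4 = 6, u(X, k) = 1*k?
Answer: 47/21 ≈ 2.2381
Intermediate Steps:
u(X, k) = k
N = 10 (N = 4 + 6 = 10)
s(w, r) = 11*w (s(w, r) = w + w*10 = w + 10*w = 11*w)
a(j) = j (a(j) = j*(5/5) = j*(5*(⅕)) = j*1 = j)
s(47, -32)/(a(0) + 231) = (11*47)/(0 + 231) = 517/231 = 517*(1/231) = 47/21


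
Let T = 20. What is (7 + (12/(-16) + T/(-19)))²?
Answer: 156025/5776 ≈ 27.013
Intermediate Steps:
(7 + (12/(-16) + T/(-19)))² = (7 + (12/(-16) + 20/(-19)))² = (7 + (12*(-1/16) + 20*(-1/19)))² = (7 + (-¾ - 20/19))² = (7 - 137/76)² = (395/76)² = 156025/5776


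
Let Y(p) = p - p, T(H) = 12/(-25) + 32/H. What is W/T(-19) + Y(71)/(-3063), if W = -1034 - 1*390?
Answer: 169100/257 ≈ 657.98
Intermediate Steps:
T(H) = -12/25 + 32/H (T(H) = 12*(-1/25) + 32/H = -12/25 + 32/H)
W = -1424 (W = -1034 - 390 = -1424)
Y(p) = 0
W/T(-19) + Y(71)/(-3063) = -1424/(-12/25 + 32/(-19)) + 0/(-3063) = -1424/(-12/25 + 32*(-1/19)) + 0*(-1/3063) = -1424/(-12/25 - 32/19) + 0 = -1424/(-1028/475) + 0 = -1424*(-475/1028) + 0 = 169100/257 + 0 = 169100/257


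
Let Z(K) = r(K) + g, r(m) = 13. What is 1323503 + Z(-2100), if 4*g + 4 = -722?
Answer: 2646669/2 ≈ 1.3233e+6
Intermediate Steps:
g = -363/2 (g = -1 + (¼)*(-722) = -1 - 361/2 = -363/2 ≈ -181.50)
Z(K) = -337/2 (Z(K) = 13 - 363/2 = -337/2)
1323503 + Z(-2100) = 1323503 - 337/2 = 2646669/2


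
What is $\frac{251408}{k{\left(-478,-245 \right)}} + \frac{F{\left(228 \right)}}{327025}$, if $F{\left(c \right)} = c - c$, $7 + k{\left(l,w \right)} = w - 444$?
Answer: $- \frac{31426}{87} \approx -361.22$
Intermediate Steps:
$k{\left(l,w \right)} = -451 + w$ ($k{\left(l,w \right)} = -7 + \left(w - 444\right) = -7 + \left(-444 + w\right) = -451 + w$)
$F{\left(c \right)} = 0$
$\frac{251408}{k{\left(-478,-245 \right)}} + \frac{F{\left(228 \right)}}{327025} = \frac{251408}{-451 - 245} + \frac{0}{327025} = \frac{251408}{-696} + 0 \cdot \frac{1}{327025} = 251408 \left(- \frac{1}{696}\right) + 0 = - \frac{31426}{87} + 0 = - \frac{31426}{87}$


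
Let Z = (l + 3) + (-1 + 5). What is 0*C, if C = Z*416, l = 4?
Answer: 0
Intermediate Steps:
Z = 11 (Z = (4 + 3) + (-1 + 5) = 7 + 4 = 11)
C = 4576 (C = 11*416 = 4576)
0*C = 0*4576 = 0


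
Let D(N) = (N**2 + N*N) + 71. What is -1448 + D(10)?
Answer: -1177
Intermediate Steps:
D(N) = 71 + 2*N**2 (D(N) = (N**2 + N**2) + 71 = 2*N**2 + 71 = 71 + 2*N**2)
-1448 + D(10) = -1448 + (71 + 2*10**2) = -1448 + (71 + 2*100) = -1448 + (71 + 200) = -1448 + 271 = -1177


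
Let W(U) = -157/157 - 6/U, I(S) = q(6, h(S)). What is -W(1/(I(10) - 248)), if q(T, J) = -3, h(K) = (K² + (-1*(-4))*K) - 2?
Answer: -1505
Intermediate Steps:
h(K) = -2 + K² + 4*K (h(K) = (K² + 4*K) - 2 = -2 + K² + 4*K)
I(S) = -3
W(U) = -1 - 6/U (W(U) = -157*1/157 - 6/U = -1 - 6/U)
-W(1/(I(10) - 248)) = -(-6 - 1/(-3 - 248))/(1/(-3 - 248)) = -(-6 - 1/(-251))/(1/(-251)) = -(-6 - 1*(-1/251))/(-1/251) = -(-251)*(-6 + 1/251) = -(-251)*(-1505)/251 = -1*1505 = -1505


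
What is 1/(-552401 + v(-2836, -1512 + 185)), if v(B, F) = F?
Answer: -1/553728 ≈ -1.8059e-6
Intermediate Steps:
1/(-552401 + v(-2836, -1512 + 185)) = 1/(-552401 + (-1512 + 185)) = 1/(-552401 - 1327) = 1/(-553728) = -1/553728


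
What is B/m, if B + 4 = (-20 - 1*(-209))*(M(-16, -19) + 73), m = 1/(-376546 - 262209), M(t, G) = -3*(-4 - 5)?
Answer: -12069914480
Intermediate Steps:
M(t, G) = 27 (M(t, G) = -3*(-9) = 27)
m = -1/638755 (m = 1/(-638755) = -1/638755 ≈ -1.5655e-6)
B = 18896 (B = -4 + (-20 - 1*(-209))*(27 + 73) = -4 + (-20 + 209)*100 = -4 + 189*100 = -4 + 18900 = 18896)
B/m = 18896/(-1/638755) = 18896*(-638755) = -12069914480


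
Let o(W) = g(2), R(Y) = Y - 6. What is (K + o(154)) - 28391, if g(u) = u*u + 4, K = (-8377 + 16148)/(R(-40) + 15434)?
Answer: -436749833/15388 ≈ -28383.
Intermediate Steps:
R(Y) = -6 + Y
K = 7771/15388 (K = (-8377 + 16148)/((-6 - 40) + 15434) = 7771/(-46 + 15434) = 7771/15388 ≈ 0.50500)
g(u) = 4 + u² (g(u) = u² + 4 = 4 + u²)
o(W) = 8 (o(W) = 4 + 2² = 4 + 4 = 8)
(K + o(154)) - 28391 = (7771/15388 + 8) - 28391 = 130875/15388 - 28391 = -436749833/15388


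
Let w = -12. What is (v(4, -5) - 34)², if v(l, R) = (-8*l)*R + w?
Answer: 12996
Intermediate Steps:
v(l, R) = -12 - 8*R*l (v(l, R) = (-8*l)*R - 12 = -8*R*l - 12 = -12 - 8*R*l)
(v(4, -5) - 34)² = ((-12 - 8*(-5)*4) - 34)² = ((-12 + 160) - 34)² = (148 - 34)² = 114² = 12996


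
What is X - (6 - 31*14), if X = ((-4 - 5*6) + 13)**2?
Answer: 869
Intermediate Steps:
X = 441 (X = ((-4 - 30) + 13)**2 = (-34 + 13)**2 = (-21)**2 = 441)
X - (6 - 31*14) = 441 - (6 - 31*14) = 441 - (6 - 434) = 441 - 1*(-428) = 441 + 428 = 869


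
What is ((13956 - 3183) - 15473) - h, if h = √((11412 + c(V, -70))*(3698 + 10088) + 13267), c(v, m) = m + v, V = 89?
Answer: -4700 - √157601033 ≈ -17254.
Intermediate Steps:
h = √157601033 (h = √((11412 + (-70 + 89))*(3698 + 10088) + 13267) = √((11412 + 19)*13786 + 13267) = √(11431*13786 + 13267) = √(157587766 + 13267) = √157601033 ≈ 12554.)
((13956 - 3183) - 15473) - h = ((13956 - 3183) - 15473) - √157601033 = (10773 - 15473) - √157601033 = -4700 - √157601033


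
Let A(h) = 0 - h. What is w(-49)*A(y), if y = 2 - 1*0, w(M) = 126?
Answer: -252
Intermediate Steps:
y = 2 (y = 2 + 0 = 2)
A(h) = -h
w(-49)*A(y) = 126*(-1*2) = 126*(-2) = -252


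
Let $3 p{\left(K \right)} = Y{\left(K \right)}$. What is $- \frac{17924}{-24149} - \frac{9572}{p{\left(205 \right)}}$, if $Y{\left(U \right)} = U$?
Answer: $- \frac{410344}{2945} \approx -139.34$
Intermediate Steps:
$p{\left(K \right)} = \frac{K}{3}$
$- \frac{17924}{-24149} - \frac{9572}{p{\left(205 \right)}} = - \frac{17924}{-24149} - \frac{9572}{\frac{1}{3} \cdot 205} = \left(-17924\right) \left(- \frac{1}{24149}\right) - \frac{9572}{\frac{205}{3}} = \frac{17924}{24149} - \frac{28716}{205} = - \frac{410344}{2945}$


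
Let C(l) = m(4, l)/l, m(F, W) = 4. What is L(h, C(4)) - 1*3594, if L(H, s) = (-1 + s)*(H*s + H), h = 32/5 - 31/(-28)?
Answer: -3594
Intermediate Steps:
C(l) = 4/l
h = 1051/140 (h = 32*(⅕) - 31*(-1/28) = 32/5 + 31/28 = 1051/140 ≈ 7.5071)
L(H, s) = (-1 + s)*(H + H*s)
L(h, C(4)) - 1*3594 = 1051*(-1 + (4/4)²)/140 - 1*3594 = 1051*(-1 + (4*(¼))²)/140 - 3594 = 1051*(-1 + 1²)/140 - 3594 = 1051*(-1 + 1)/140 - 3594 = (1051/140)*0 - 3594 = 0 - 3594 = -3594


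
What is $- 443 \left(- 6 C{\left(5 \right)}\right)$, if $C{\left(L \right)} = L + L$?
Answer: $26580$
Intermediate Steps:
$C{\left(L \right)} = 2 L$
$- 443 \left(- 6 C{\left(5 \right)}\right) = - 443 \left(- 6 \cdot 2 \cdot 5\right) = - 443 \left(\left(-6\right) 10\right) = \left(-443\right) \left(-60\right) = 26580$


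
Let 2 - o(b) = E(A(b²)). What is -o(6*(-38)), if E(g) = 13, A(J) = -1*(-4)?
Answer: 11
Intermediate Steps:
A(J) = 4
o(b) = -11 (o(b) = 2 - 1*13 = 2 - 13 = -11)
-o(6*(-38)) = -1*(-11) = 11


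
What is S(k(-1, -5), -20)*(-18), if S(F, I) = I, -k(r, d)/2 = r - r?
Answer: 360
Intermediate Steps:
k(r, d) = 0 (k(r, d) = -2*(r - r) = -2*0 = 0)
S(k(-1, -5), -20)*(-18) = -20*(-18) = 360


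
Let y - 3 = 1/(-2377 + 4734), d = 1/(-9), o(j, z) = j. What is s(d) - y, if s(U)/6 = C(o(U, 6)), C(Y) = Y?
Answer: -25930/7071 ≈ -3.6671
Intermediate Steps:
d = -⅑ ≈ -0.11111
s(U) = 6*U
y = 7072/2357 (y = 3 + 1/(-2377 + 4734) = 3 + 1/2357 = 7072/2357 ≈ 3.0004)
s(d) - y = 6*(-⅑) - 1*7072/2357 = -⅔ - 7072/2357 = -25930/7071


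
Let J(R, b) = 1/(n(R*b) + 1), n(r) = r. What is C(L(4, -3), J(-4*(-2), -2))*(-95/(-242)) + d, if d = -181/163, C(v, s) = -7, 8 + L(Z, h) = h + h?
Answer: -152197/39446 ≈ -3.8584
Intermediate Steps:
L(Z, h) = -8 + 2*h (L(Z, h) = -8 + (h + h) = -8 + 2*h)
J(R, b) = 1/(1 + R*b) (J(R, b) = 1/(R*b + 1) = 1/(1 + R*b))
d = -181/163 (d = -181*1/163 = -181/163 ≈ -1.1104)
C(L(4, -3), J(-4*(-2), -2))*(-95/(-242)) + d = -(-665)/(-242) - 181/163 = -(-665)*(-1)/242 - 181/163 = -7*95/242 - 181/163 = -665/242 - 181/163 = -152197/39446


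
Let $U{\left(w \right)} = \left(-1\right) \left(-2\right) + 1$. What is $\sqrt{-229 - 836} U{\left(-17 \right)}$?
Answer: $3 i \sqrt{1065} \approx 97.903 i$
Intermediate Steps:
$U{\left(w \right)} = 3$ ($U{\left(w \right)} = 2 + 1 = 3$)
$\sqrt{-229 - 836} U{\left(-17 \right)} = \sqrt{-229 - 836} \cdot 3 = \sqrt{-1065} \cdot 3 = i \sqrt{1065} \cdot 3 = 3 i \sqrt{1065}$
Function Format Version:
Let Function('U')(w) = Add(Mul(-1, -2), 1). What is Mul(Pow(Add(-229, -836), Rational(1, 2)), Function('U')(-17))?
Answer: Mul(3, I, Pow(1065, Rational(1, 2))) ≈ Mul(97.903, I)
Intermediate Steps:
Function('U')(w) = 3 (Function('U')(w) = Add(2, 1) = 3)
Mul(Pow(Add(-229, -836), Rational(1, 2)), Function('U')(-17)) = Mul(Pow(Add(-229, -836), Rational(1, 2)), 3) = Mul(Pow(-1065, Rational(1, 2)), 3) = Mul(Mul(I, Pow(1065, Rational(1, 2))), 3) = Mul(3, I, Pow(1065, Rational(1, 2)))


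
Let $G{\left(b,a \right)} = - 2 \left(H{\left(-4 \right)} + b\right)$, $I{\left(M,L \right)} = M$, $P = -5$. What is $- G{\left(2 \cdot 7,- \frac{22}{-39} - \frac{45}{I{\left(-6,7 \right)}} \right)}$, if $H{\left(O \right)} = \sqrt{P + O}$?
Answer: $28 + 6 i \approx 28.0 + 6.0 i$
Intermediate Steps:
$H{\left(O \right)} = \sqrt{-5 + O}$
$G{\left(b,a \right)} = - 6 i - 2 b$ ($G{\left(b,a \right)} = - 2 \left(\sqrt{-5 - 4} + b\right) = - 2 \left(\sqrt{-9} + b\right) = - 2 \left(3 i + b\right) = - 2 \left(b + 3 i\right) = - 6 i - 2 b$)
$- G{\left(2 \cdot 7,- \frac{22}{-39} - \frac{45}{I{\left(-6,7 \right)}} \right)} = - (- 6 i - 2 \cdot 2 \cdot 7) = - (- 6 i - 28) = - (-28 - 6 i) = 28 + 6 i$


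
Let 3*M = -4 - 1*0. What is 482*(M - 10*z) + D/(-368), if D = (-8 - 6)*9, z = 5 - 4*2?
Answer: 7627357/552 ≈ 13818.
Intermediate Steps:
M = -4/3 (M = (-4 - 1*0)/3 = (-4 + 0)/3 = (⅓)*(-4) = -4/3 ≈ -1.3333)
z = -3 (z = 5 - 8 = -3)
D = -126 (D = -14*9 = -126)
482*(M - 10*z) + D/(-368) = 482*(-4/3 - 10*(-3)) - 126/(-368) = 482*(-4/3 + 30) - 126*(-1/368) = 482*(86/3) + 63/184 = 41452/3 + 63/184 = 7627357/552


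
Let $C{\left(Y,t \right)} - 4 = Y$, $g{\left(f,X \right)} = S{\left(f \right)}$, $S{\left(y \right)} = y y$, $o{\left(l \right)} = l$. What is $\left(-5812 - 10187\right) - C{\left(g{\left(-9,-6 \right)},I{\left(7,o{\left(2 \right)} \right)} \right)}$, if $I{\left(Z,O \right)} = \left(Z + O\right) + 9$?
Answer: $-16084$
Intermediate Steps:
$S{\left(y \right)} = y^{2}$
$g{\left(f,X \right)} = f^{2}$
$I{\left(Z,O \right)} = 9 + O + Z$ ($I{\left(Z,O \right)} = \left(O + Z\right) + 9 = 9 + O + Z$)
$C{\left(Y,t \right)} = 4 + Y$
$\left(-5812 - 10187\right) - C{\left(g{\left(-9,-6 \right)},I{\left(7,o{\left(2 \right)} \right)} \right)} = \left(-5812 - 10187\right) - \left(4 + \left(-9\right)^{2}\right) = -15999 - \left(4 + 81\right) = -15999 - 85 = -16084$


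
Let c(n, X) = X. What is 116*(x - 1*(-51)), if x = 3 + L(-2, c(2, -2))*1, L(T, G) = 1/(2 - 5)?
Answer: 18676/3 ≈ 6225.3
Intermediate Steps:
L(T, G) = -⅓ (L(T, G) = 1/(-3) = -⅓)
x = 8/3 (x = 3 - ⅓*1 = 3 - ⅓ = 8/3 ≈ 2.6667)
116*(x - 1*(-51)) = 116*(8/3 - 1*(-51)) = 116*(8/3 + 51) = 116*(161/3) = 18676/3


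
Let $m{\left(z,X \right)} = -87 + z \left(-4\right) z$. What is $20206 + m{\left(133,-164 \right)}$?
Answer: $-50637$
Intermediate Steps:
$m{\left(z,X \right)} = -87 - 4 z^{2}$ ($m{\left(z,X \right)} = -87 + - 4 z z = -87 - 4 z^{2}$)
$20206 + m{\left(133,-164 \right)} = 20206 - \left(87 + 4 \cdot 133^{2}\right) = 20206 - 70843 = -50637$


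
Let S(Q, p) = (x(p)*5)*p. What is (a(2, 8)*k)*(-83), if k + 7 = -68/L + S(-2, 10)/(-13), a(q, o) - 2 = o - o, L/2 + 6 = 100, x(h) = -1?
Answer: 356568/611 ≈ 583.58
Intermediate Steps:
S(Q, p) = -5*p (S(Q, p) = (-1*5)*p = -5*p)
L = 188 (L = -12 + 2*100 = -12 + 200 = 188)
a(q, o) = 2 (a(q, o) = 2 + (o - o) = 2 + 0 = 2)
k = -2148/611 (k = -7 + (-68/188 - 5*10/(-13)) = -7 + (-68*1/188 - 50*(-1/13)) = -7 + (-17/47 + 50/13) = -7 + 2129/611 = -2148/611 ≈ -3.5155)
(a(2, 8)*k)*(-83) = (2*(-2148/611))*(-83) = -4296/611*(-83) = 356568/611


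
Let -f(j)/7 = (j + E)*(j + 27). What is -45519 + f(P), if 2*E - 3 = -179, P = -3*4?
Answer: -35019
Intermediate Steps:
P = -12
E = -88 (E = 3/2 + (½)*(-179) = 3/2 - 179/2 = -88)
f(j) = -7*(-88 + j)*(27 + j) (f(j) = -7*(j - 88)*(j + 27) = -7*(-88 + j)*(27 + j))
-45519 + f(P) = -45519 + (16632 - 7*(-12)² + 427*(-12)) = -45519 + (16632 - 7*144 - 5124) = -45519 + (16632 - 1008 - 5124) = -45519 + 10500 = -35019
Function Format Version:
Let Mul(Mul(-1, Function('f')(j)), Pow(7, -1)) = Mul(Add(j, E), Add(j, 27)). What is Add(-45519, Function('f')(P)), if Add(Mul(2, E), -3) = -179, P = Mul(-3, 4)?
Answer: -35019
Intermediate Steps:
P = -12
E = -88 (E = Add(Rational(3, 2), Mul(Rational(1, 2), -179)) = Add(Rational(3, 2), Rational(-179, 2)) = -88)
Function('f')(j) = Mul(-7, Add(-88, j), Add(27, j)) (Function('f')(j) = Mul(-7, Mul(Add(j, -88), Add(j, 27))) = Mul(-7, Mul(Add(-88, j), Add(27, j))) = Mul(-7, Add(-88, j), Add(27, j)))
Add(-45519, Function('f')(P)) = Add(-45519, Add(16632, Mul(-7, Pow(-12, 2)), Mul(427, -12))) = Add(-45519, Add(16632, Mul(-7, 144), -5124)) = Add(-45519, Add(16632, -1008, -5124)) = Add(-45519, 10500) = -35019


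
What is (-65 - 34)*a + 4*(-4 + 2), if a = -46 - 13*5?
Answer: 10981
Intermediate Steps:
a = -111 (a = -46 - 65 = -111)
(-65 - 34)*a + 4*(-4 + 2) = (-65 - 34)*(-111) + 4*(-4 + 2) = -99*(-111) + 4*(-2) = 10989 - 8 = 10981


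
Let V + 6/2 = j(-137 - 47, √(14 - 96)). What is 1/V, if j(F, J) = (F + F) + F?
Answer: -1/555 ≈ -0.0018018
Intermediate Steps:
j(F, J) = 3*F (j(F, J) = 2*F + F = 3*F)
V = -555 (V = -3 + 3*(-137 - 47) = -3 + 3*(-184) = -3 - 552 = -555)
1/V = 1/(-555) = -1/555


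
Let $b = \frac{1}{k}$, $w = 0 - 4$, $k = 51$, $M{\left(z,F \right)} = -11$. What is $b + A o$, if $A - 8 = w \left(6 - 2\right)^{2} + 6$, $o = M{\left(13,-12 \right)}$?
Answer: $\frac{28051}{51} \approx 550.02$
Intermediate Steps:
$o = -11$
$w = -4$ ($w = 0 - 4 = -4$)
$b = \frac{1}{51} \approx 0.019608$
$A = -50$ ($A = 8 + \left(- 4 \left(6 - 2\right)^{2} + 6\right) = 8 + \left(- 4 \cdot 4^{2} + 6\right) = 8 + \left(\left(-4\right) 16 + 6\right) = 8 + \left(-64 + 6\right) = 8 - 58 = -50$)
$b + A o = \frac{1}{51} - -550 = \frac{1}{51} + 550 = \frac{28051}{51}$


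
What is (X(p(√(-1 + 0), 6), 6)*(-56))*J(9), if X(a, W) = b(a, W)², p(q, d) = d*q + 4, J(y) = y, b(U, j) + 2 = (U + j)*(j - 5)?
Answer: -14112 - 48384*I ≈ -14112.0 - 48384.0*I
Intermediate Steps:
b(U, j) = -2 + (-5 + j)*(U + j) (b(U, j) = -2 + (U + j)*(j - 5) = -2 + (U + j)*(-5 + j) = -2 + (-5 + j)*(U + j))
p(q, d) = 4 + d*q
X(a, W) = (-2 + W² - 5*W - 5*a + W*a)² (X(a, W) = (-2 + W² - 5*a - 5*W + a*W)² = (-2 + W² - 5*a - 5*W + W*a)² = (-2 + W² - 5*W - 5*a + W*a)²)
(X(p(√(-1 + 0), 6), 6)*(-56))*J(9) = ((2 - 1*6² + 5*6 + 5*(4 + 6*√(-1 + 0)) - 1*6*(4 + 6*√(-1 + 0)))²*(-56))*9 = ((2 - 1*36 + 30 + 5*(4 + 6*√(-1)) - 1*6*(4 + 6*√(-1)))²*(-56))*9 = ((2 - 36 + 30 + 5*(4 + 6*I) - 1*6*(4 + 6*I))²*(-56))*9 = ((2 - 36 + 30 + (20 + 30*I) + (-24 - 36*I))²*(-56))*9 = ((-8 - 6*I)²*(-56))*9 = -56*(-8 - 6*I)²*9 = -504*(-8 - 6*I)²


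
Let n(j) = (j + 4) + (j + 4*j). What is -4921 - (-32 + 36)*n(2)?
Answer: -4985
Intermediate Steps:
n(j) = 4 + 6*j (n(j) = (4 + j) + 5*j = 4 + 6*j)
-4921 - (-32 + 36)*n(2) = -4921 - (-32 + 36)*(4 + 6*2) = -4921 - 4*(4 + 12) = -4921 - 4*16 = -4921 - 1*64 = -4921 - 64 = -4985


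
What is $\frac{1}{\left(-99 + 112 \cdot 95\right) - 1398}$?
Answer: $\frac{1}{9143} \approx 0.00010937$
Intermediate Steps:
$\frac{1}{\left(-99 + 112 \cdot 95\right) - 1398} = \frac{1}{\left(-99 + 10640\right) - 1398} = \frac{1}{10541 - 1398} = \frac{1}{9143}$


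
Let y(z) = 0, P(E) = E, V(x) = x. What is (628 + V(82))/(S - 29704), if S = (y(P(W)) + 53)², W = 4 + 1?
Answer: -142/5379 ≈ -0.026399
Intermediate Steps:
W = 5
S = 2809 (S = (0 + 53)² = 53² = 2809)
(628 + V(82))/(S - 29704) = (628 + 82)/(2809 - 29704) = 710/(-26895) = 710*(-1/26895) = -142/5379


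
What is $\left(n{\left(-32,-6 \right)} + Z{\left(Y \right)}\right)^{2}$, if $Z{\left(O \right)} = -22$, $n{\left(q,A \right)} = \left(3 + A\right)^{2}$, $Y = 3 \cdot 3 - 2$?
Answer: $169$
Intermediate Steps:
$Y = 7$ ($Y = 9 - 2 = 7$)
$\left(n{\left(-32,-6 \right)} + Z{\left(Y \right)}\right)^{2} = \left(\left(3 - 6\right)^{2} - 22\right)^{2} = \left(\left(-3\right)^{2} - 22\right)^{2} = \left(9 - 22\right)^{2} = \left(-13\right)^{2} = 169$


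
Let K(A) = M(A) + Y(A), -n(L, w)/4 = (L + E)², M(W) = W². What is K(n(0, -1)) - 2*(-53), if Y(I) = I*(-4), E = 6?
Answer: 21418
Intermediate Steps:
Y(I) = -4*I
n(L, w) = -4*(6 + L)² (n(L, w) = -4*(L + 6)² = -4*(6 + L)²)
K(A) = A² - 4*A
K(n(0, -1)) - 2*(-53) = (-4*(6 + 0)²)*(-4 - 4*(6 + 0)²) - 2*(-53) = (-4*6²)*(-4 - 4*6²) + 106 = (-4*36)*(-4 - 4*36) + 106 = -144*(-4 - 144) + 106 = -144*(-148) + 106 = 21312 + 106 = 21418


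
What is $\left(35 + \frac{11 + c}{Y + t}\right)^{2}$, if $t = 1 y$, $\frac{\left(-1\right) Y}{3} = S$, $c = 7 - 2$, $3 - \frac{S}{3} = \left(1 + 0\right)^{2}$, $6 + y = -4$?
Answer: $\frac{58081}{49} \approx 1185.3$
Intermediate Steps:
$y = -10$ ($y = -6 - 4 = -10$)
$S = 6$ ($S = 9 - 3 \left(1 + 0\right)^{2} = 9 - 3 \cdot 1^{2} = 9 - 3 = 6$)
$c = 5$
$Y = -18$ ($Y = \left(-3\right) 6 = -18$)
$t = -10$ ($t = 1 \left(-10\right) = -10$)
$\left(35 + \frac{11 + c}{Y + t}\right)^{2} = \left(35 + \frac{11 + 5}{-18 - 10}\right)^{2} = \left(35 + \frac{16}{-28}\right)^{2} = \left(35 + 16 \left(- \frac{1}{28}\right)\right)^{2} = \left(35 - \frac{4}{7}\right)^{2} = \left(\frac{241}{7}\right)^{2} = \frac{58081}{49}$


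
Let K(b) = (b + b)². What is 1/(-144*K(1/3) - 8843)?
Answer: -1/8907 ≈ -0.00011227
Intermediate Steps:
K(b) = 4*b² (K(b) = (2*b)² = 4*b²)
1/(-144*K(1/3) - 8843) = 1/(-576*(1/3)² - 8843) = 1/(-576*(⅓)² - 8843) = 1/(-576/9 - 8843) = 1/(-144*4/9 - 8843) = 1/(-64 - 8843) = 1/(-8907) = -1/8907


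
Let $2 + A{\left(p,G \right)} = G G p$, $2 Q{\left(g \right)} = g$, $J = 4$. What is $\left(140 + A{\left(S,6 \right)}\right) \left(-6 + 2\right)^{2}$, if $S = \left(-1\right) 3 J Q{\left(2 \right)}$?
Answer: $-4704$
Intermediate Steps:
$Q{\left(g \right)} = \frac{g}{2}$
$S = -12$ ($S = \left(-1\right) 3 \cdot 4 \cdot \frac{1}{2} \cdot 2 = \left(-3\right) 4 \cdot 1 = \left(-12\right) 1 = -12$)
$A{\left(p,G \right)} = -2 + p G^{2}$ ($A{\left(p,G \right)} = -2 + G G p = -2 + G^{2} p = -2 + p G^{2}$)
$\left(140 + A{\left(S,6 \right)}\right) \left(-6 + 2\right)^{2} = \left(140 - \left(2 + 12 \cdot 6^{2}\right)\right) \left(-6 + 2\right)^{2} = \left(140 - 434\right) \left(-4\right)^{2} = \left(140 - 434\right) 16 = \left(-294\right) 16 = -4704$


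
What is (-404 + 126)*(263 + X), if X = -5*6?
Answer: -64774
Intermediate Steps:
X = -30
(-404 + 126)*(263 + X) = (-404 + 126)*(263 - 30) = -278*233 = -64774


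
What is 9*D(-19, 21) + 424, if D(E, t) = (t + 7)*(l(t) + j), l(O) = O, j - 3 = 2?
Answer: 6976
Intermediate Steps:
j = 5 (j = 3 + 2 = 5)
D(E, t) = (5 + t)*(7 + t) (D(E, t) = (t + 7)*(t + 5) = (7 + t)*(5 + t) = (5 + t)*(7 + t))
9*D(-19, 21) + 424 = 9*(35 + 21² + 12*21) + 424 = 9*(35 + 441 + 252) + 424 = 9*728 + 424 = 6552 + 424 = 6976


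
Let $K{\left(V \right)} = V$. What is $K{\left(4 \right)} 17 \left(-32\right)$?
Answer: $-2176$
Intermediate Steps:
$K{\left(4 \right)} 17 \left(-32\right) = 4 \cdot 17 \left(-32\right) = 68 \left(-32\right) = -2176$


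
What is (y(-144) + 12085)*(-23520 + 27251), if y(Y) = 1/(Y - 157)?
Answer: 1938832272/43 ≈ 4.5089e+7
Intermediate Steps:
y(Y) = 1/(-157 + Y)
(y(-144) + 12085)*(-23520 + 27251) = (1/(-157 - 144) + 12085)*(-23520 + 27251) = (1/(-301) + 12085)*3731 = (-1/301 + 12085)*3731 = (3637584/301)*3731 = 1938832272/43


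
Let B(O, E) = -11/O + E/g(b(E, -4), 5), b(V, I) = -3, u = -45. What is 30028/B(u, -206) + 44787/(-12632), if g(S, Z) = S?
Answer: 16930231833/39171832 ≈ 432.20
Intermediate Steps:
B(O, E) = -11/O - E/3 (B(O, E) = -11/O + E/(-3) = -11/O + E*(-1/3) = -11/O - E/3)
30028/B(u, -206) + 44787/(-12632) = 30028/(-11/(-45) - 1/3*(-206)) + 44787/(-12632) = 30028/(-11*(-1/45) + 206/3) + 44787*(-1/12632) = 30028/(11/45 + 206/3) - 44787/12632 = 30028/(3101/45) - 44787/12632 = 30028*(45/3101) - 44787/12632 = 1351260/3101 - 44787/12632 = 16930231833/39171832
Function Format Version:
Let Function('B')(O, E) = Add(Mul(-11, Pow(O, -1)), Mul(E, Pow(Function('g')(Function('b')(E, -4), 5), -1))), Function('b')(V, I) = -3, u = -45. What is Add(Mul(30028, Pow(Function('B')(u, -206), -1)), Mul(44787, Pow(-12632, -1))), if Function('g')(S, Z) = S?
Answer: Rational(16930231833, 39171832) ≈ 432.20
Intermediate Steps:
Function('B')(O, E) = Add(Mul(-11, Pow(O, -1)), Mul(Rational(-1, 3), E)) (Function('B')(O, E) = Add(Mul(-11, Pow(O, -1)), Mul(E, Pow(-3, -1))) = Add(Mul(-11, Pow(O, -1)), Mul(E, Rational(-1, 3))) = Add(Mul(-11, Pow(O, -1)), Mul(Rational(-1, 3), E)))
Add(Mul(30028, Pow(Function('B')(u, -206), -1)), Mul(44787, Pow(-12632, -1))) = Add(Mul(30028, Pow(Add(Mul(-11, Pow(-45, -1)), Mul(Rational(-1, 3), -206)), -1)), Mul(44787, Pow(-12632, -1))) = Add(Mul(30028, Pow(Add(Mul(-11, Rational(-1, 45)), Rational(206, 3)), -1)), Mul(44787, Rational(-1, 12632))) = Add(Mul(30028, Pow(Add(Rational(11, 45), Rational(206, 3)), -1)), Rational(-44787, 12632)) = Add(Mul(30028, Pow(Rational(3101, 45), -1)), Rational(-44787, 12632)) = Add(Mul(30028, Rational(45, 3101)), Rational(-44787, 12632)) = Add(Rational(1351260, 3101), Rational(-44787, 12632)) = Rational(16930231833, 39171832)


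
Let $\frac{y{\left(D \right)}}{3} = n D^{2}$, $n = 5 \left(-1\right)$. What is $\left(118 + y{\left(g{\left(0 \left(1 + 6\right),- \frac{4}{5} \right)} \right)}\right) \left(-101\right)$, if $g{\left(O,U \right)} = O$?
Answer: $-11918$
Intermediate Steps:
$n = -5$
$y{\left(D \right)} = - 15 D^{2}$ ($y{\left(D \right)} = 3 \left(- 5 D^{2}\right) = - 15 D^{2}$)
$\left(118 + y{\left(g{\left(0 \left(1 + 6\right),- \frac{4}{5} \right)} \right)}\right) \left(-101\right) = \left(118 - 15 \left(0 \left(1 + 6\right)\right)^{2}\right) \left(-101\right) = \left(118 - 15 \left(0 \cdot 7\right)^{2}\right) \left(-101\right) = \left(118 - 15 \cdot 0^{2}\right) \left(-101\right) = \left(118 - 0\right) \left(-101\right) = \left(118 + 0\right) \left(-101\right) = 118 \left(-101\right) = -11918$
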